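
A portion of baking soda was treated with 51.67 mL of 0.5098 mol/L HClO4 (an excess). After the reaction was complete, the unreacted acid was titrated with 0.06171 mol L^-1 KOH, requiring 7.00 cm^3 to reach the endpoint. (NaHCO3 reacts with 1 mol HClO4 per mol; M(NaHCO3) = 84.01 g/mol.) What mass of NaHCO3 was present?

Total n(HClO4) added = 0.5098 x 0.05167 = 0.02634 mol.
n(KOH) used = 0.06171 x 0.007000 = 0.0004320 mol, which equals the excess n(HClO4).
So n(HClO4) consumed by the sample = 0.02634 - 0.0004320 = 0.02591 mol.
n(NaHCO3) = 0.02591 / 1 = 0.02591 mol.
mass = 0.02591 mol x 84.01 g/mol = 2.18 g.

2.18 g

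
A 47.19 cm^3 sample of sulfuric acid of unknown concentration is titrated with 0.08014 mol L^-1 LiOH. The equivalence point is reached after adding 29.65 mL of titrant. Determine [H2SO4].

n(LiOH) delivered = 0.08014 x 0.02965 = 0.002376 mol.
The reaction is 1 H2SO4 + 2 LiOH, so n(H2SO4) = 0.002376 x 1/2 = 0.001188 mol.
[H2SO4] = 0.001188 mol / 0.04719 L = 0.0252 M.

0.0252 M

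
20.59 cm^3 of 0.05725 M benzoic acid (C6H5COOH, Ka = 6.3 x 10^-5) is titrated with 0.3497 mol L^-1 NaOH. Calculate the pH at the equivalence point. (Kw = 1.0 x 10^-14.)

n(C6H5COOH) = 0.05725 x 0.02059 = 0.001179 mol; V(NaOH) at equivalence = 0.001179/0.3497 = 0.003371 L.
At equivalence all the acid is converted to C6H5COO-; total volume = 0.02059 + 0.003371 = 0.02396 L, so [C6H5COO-] = 0.001179/0.02396 = 0.04920 M.
Kb = Kw/Ka = 1.0e-14 / 6.3 x 10^-5 = 1.59e-10.
[OH^-] = sqrt(Kb x [C6H5COO-]) = sqrt(1.59e-10 x 0.04920) = 2.79e-6 M.
pOH = 5.55, so pH = 14.00 - 5.55 = 8.45.

8.45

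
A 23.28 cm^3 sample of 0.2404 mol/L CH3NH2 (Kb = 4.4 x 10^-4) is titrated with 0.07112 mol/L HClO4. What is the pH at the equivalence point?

n(CH3NH2) = 0.2404 x 0.02328 = 0.005597 mol; V(HClO4) at equivalence = 0.005597/0.07112 = 0.07869 L.
At equivalence the base is fully converted to CH3NH3+; total volume = 0.1020 L, so [CH3NH3+] = 0.005597/0.1020 = 0.05488 M.
Ka(CH3NH3+) = Kw/Kb = 1.0e-14 / 4.4 x 10^-4 = 2.27e-11.
[H^+] = sqrt(Ka x [CH3NH3+]) = sqrt(2.27e-11 x 0.05488) = 1.12e-6 M.
pH = -log(1.12e-6) = 5.95.

5.95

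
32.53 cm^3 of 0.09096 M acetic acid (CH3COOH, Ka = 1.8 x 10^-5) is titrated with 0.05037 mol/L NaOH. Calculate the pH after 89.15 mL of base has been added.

n(acid) = 0.09096 x 0.03253 = 0.002959 mol; n(NaOH) added = 0.05037 x 0.08915 = 0.004490 mol.
Base is in excess by 0.004490 - 0.002959 = 0.001532 mol in a total volume of 0.1217 L.
[OH^-] = 0.001532/0.1217 = 0.01259 M, so pOH = 1.90 and pH = 14.00 - 1.90 = 12.10.

12.10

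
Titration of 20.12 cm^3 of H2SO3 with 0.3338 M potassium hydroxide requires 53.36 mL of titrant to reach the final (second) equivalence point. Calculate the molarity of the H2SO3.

0.443 M

n(KOH) = 0.3338 x 0.05336 = 0.01781 mol.
At the final (second) equivalence point, 2 mol OH^- react per mol H2SO3, so n(H2SO3) = 0.01781 / 2 = 0.008906 mol.
[H2SO3] = 0.008906 / 0.02012 L = 0.443 M.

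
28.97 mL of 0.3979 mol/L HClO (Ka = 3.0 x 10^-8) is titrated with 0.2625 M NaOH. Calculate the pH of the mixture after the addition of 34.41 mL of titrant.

Initial n(HClO) = 0.3979 x 0.02897 = 0.01153 mol.
n(NaOH) added = 0.2625 x 0.03441 = 0.009033 mol, converting that many moles of HClO to ClO-.
Remaining n(HClO) = 0.002495 mol; n(ClO-) = 0.009033 mol.
By Henderson-Hasselbalch, pH = pKa + log([A^-]/[HA]) = 7.52 + log(0.009033/0.002495) = 7.52 + (+0.56) = 8.08.

8.08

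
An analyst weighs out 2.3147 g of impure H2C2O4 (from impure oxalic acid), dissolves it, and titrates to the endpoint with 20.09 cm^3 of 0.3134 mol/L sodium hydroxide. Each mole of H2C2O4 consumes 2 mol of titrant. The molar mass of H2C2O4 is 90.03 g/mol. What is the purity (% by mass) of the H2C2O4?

n(NaOH) = 0.3134 x 0.02009 = 0.006296 mol.
n(H2C2O4) = 0.006296 / 2 = 0.003148 mol.
mass of H2C2O4 = 0.003148 x 90.03 = 0.2834 g.
% purity = 0.2834 / 2.3147 x 100 = 12.2%.

12.2%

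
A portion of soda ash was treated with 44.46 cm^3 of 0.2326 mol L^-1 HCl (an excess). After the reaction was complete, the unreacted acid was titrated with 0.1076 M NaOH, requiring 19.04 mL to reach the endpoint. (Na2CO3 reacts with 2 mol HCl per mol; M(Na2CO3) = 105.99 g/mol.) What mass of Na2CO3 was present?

0.439 g

Total n(HCl) added = 0.2326 x 0.04446 = 0.01034 mol.
n(NaOH) used = 0.1076 x 0.01904 = 0.002049 mol, which equals the excess n(HCl).
So n(HCl) consumed by the sample = 0.01034 - 0.002049 = 0.008293 mol.
n(Na2CO3) = 0.008293 / 2 = 0.004146 mol.
mass = 0.004146 mol x 105.99 g/mol = 0.439 g.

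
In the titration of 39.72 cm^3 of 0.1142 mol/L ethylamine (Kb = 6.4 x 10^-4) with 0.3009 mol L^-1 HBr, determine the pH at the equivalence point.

5.94

n(C2H5NH2) = 0.1142 x 0.03972 = 0.004536 mol; V(HBr) at equivalence = 0.004536/0.3009 = 0.01507 L.
At equivalence the base is fully converted to C2H5NH3+; total volume = 0.05479 L, so [C2H5NH3+] = 0.004536/0.05479 = 0.08278 M.
Ka(C2H5NH3+) = Kw/Kb = 1.0e-14 / 6.4 x 10^-4 = 1.56e-11.
[H^+] = sqrt(Ka x [C2H5NH3+]) = sqrt(1.56e-11 x 0.08278) = 1.14e-6 M.
pH = -log(1.14e-6) = 5.94.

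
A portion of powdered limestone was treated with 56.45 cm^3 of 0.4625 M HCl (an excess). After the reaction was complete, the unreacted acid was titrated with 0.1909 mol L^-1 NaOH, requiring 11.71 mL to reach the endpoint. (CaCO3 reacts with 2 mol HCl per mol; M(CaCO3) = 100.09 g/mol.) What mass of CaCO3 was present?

Total n(HCl) added = 0.4625 x 0.05645 = 0.02611 mol.
n(NaOH) used = 0.1909 x 0.01171 = 0.002235 mol, which equals the excess n(HCl).
So n(HCl) consumed by the sample = 0.02611 - 0.002235 = 0.02387 mol.
n(CaCO3) = 0.02387 / 2 = 0.01194 mol.
mass = 0.01194 mol x 100.09 g/mol = 1.19 g.

1.19 g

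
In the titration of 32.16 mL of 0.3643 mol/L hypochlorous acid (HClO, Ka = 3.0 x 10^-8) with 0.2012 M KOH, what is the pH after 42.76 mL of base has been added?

7.96

Initial n(HClO) = 0.3643 x 0.03216 = 0.01172 mol.
n(KOH) added = 0.2012 x 0.04276 = 0.008603 mol, converting that many moles of HClO to ClO-.
Remaining n(HClO) = 0.003113 mol; n(ClO-) = 0.008603 mol.
By Henderson-Hasselbalch, pH = pKa + log([A^-]/[HA]) = 7.52 + log(0.008603/0.003113) = 7.52 + (+0.44) = 7.96.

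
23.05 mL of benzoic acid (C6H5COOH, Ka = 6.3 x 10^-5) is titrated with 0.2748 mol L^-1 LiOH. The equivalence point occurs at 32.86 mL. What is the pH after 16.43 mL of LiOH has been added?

16.43 mL is exactly half the equivalence volume (32.86/2), i.e. the half-equivalence point.
There, n(HA) = n(A^-), so pH = pKa = -log(6.3 x 10^-5) = 4.20.

4.20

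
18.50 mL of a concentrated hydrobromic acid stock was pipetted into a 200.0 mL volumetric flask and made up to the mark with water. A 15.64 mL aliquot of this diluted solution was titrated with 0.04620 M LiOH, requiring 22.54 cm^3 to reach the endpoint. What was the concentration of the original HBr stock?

0.720 M

n(LiOH) = 0.04620 x 0.02254 = 0.001041 mol.
n(HBr) in the aliquot = 0.001041 mol.
[diluted HBr] = 0.001041 / 0.01564 = 0.06658 M.
Dilution factor = 200.0/18.50 = 10.81, so [stock] = 0.06658 x 10.81 = 0.720 M.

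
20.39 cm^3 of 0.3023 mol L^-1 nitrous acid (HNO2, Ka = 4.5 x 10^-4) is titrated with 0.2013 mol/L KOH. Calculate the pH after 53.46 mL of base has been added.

12.79

n(acid) = 0.3023 x 0.02039 = 0.006164 mol; n(KOH) added = 0.2013 x 0.05346 = 0.01076 mol.
Base is in excess by 0.01076 - 0.006164 = 0.004598 mol in a total volume of 0.07385 L.
[OH^-] = 0.004598/0.07385 = 0.06226 M, so pOH = 1.21 and pH = 14.00 - 1.21 = 12.79.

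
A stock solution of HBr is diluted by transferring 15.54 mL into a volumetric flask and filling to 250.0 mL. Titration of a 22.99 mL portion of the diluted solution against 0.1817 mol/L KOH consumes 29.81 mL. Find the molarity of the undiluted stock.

n(KOH) = 0.1817 x 0.02981 = 0.005416 mol.
n(HBr) in the aliquot = 0.005416 mol.
[diluted HBr] = 0.005416 / 0.02299 = 0.2356 M.
Dilution factor = 250.0/15.54 = 16.09, so [stock] = 0.2356 x 16.09 = 3.79 M.

3.79 M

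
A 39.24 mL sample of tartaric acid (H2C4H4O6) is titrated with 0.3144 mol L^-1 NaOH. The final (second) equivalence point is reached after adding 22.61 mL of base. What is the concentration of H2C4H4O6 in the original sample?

0.0906 M

n(NaOH) = 0.3144 x 0.02261 = 0.007109 mol.
At the final (second) equivalence point, 2 mol OH^- react per mol H2C4H4O6, so n(H2C4H4O6) = 0.007109 / 2 = 0.003554 mol.
[H2C4H4O6] = 0.003554 / 0.03924 L = 0.0906 M.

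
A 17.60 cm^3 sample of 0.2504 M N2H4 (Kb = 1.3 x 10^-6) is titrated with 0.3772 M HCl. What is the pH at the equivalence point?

n(N2H4) = 0.2504 x 0.01760 = 0.004407 mol; V(HCl) at equivalence = 0.004407/0.3772 = 0.01168 L.
At equivalence the base is fully converted to N2H5+; total volume = 0.02928 L, so [N2H5+] = 0.004407/0.02928 = 0.1505 M.
Ka(N2H5+) = Kw/Kb = 1.0e-14 / 1.3 x 10^-6 = 7.69e-9.
[H^+] = sqrt(Ka x [N2H5+]) = sqrt(7.69e-9 x 0.1505) = 3.40e-5 M.
pH = -log(3.40e-5) = 4.47.

4.47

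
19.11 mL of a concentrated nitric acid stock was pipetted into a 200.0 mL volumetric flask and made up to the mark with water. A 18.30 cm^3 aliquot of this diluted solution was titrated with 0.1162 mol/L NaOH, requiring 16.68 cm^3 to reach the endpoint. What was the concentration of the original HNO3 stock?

n(NaOH) = 0.1162 x 0.01668 = 0.001938 mol.
n(HNO3) in the aliquot = 0.001938 mol.
[diluted HNO3] = 0.001938 / 0.01830 = 0.1059 M.
Dilution factor = 200.0/19.11 = 10.47, so [stock] = 0.1059 x 10.47 = 1.11 M.

1.11 M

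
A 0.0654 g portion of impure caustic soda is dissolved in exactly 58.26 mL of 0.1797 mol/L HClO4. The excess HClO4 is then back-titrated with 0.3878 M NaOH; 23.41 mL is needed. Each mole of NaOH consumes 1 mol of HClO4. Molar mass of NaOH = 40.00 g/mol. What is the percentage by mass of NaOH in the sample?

85.1%

Total n(HClO4) added = 0.1797 x 0.05826 = 0.01047 mol.
n(NaOH) used = 0.3878 x 0.02341 = 0.009078 mol, which equals the excess n(HClO4).
So n(HClO4) consumed by the sample = 0.01047 - 0.009078 = 0.001391 mol.
n(NaOH) = 0.001391 / 1 = 0.001391 mol.
mass NaOH = 0.001391 x 40.00 = 0.05564 g, so %NaOH = 0.05564/0.0654 x 100 = 85.1%.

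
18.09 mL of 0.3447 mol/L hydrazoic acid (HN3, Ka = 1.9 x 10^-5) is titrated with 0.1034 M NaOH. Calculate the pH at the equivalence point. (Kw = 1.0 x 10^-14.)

n(HN3) = 0.3447 x 0.01809 = 0.006236 mol; V(NaOH) at equivalence = 0.006236/0.1034 = 0.06031 L.
At equivalence all the acid is converted to N3-; total volume = 0.01809 + 0.06031 = 0.07840 L, so [N3-] = 0.006236/0.07840 = 0.07954 M.
Kb = Kw/Ka = 1.0e-14 / 1.9 x 10^-5 = 5.26e-10.
[OH^-] = sqrt(Kb x [N3-]) = sqrt(5.26e-10 x 0.07954) = 6.47e-6 M.
pOH = 5.19, so pH = 14.00 - 5.19 = 8.81.

8.81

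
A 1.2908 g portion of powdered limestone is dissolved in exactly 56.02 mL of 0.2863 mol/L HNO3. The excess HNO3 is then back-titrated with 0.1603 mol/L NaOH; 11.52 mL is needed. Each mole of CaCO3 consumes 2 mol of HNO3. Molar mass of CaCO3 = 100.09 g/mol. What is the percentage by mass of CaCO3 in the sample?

Total n(HNO3) added = 0.2863 x 0.05602 = 0.01604 mol.
n(NaOH) used = 0.1603 x 0.01152 = 0.001847 mol, which equals the excess n(HNO3).
So n(HNO3) consumed by the sample = 0.01604 - 0.001847 = 0.01419 mol.
n(CaCO3) = 0.01419 / 2 = 0.007096 mol.
mass CaCO3 = 0.007096 x 100.09 = 0.7102 g, so %CaCO3 = 0.7102/1.2908 x 100 = 55.0%.

55.0%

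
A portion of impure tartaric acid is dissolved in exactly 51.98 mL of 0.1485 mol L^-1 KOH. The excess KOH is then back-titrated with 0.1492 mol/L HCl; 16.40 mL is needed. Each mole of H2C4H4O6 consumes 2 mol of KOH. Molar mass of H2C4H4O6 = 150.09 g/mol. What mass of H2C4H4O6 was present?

0.396 g

Total n(KOH) added = 0.1485 x 0.05198 = 0.007719 mol.
n(HCl) used = 0.1492 x 0.01640 = 0.002447 mol, which equals the excess n(KOH).
So n(KOH) consumed by the sample = 0.007719 - 0.002447 = 0.005272 mol.
n(H2C4H4O6) = 0.005272 / 2 = 0.002636 mol.
mass = 0.002636 mol x 150.09 g/mol = 0.396 g.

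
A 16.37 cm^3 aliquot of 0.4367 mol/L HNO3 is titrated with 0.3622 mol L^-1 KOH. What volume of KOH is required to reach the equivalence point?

19.7 mL

n(HNO3) = 0.4367 mol/L x 0.01637 L = 0.007149 mol.
At equivalence n(KOH) = n(HNO3) = 0.007149 mol.
V(KOH) = 0.007149 / 0.3622 = 0.01974 L = 19.7 mL.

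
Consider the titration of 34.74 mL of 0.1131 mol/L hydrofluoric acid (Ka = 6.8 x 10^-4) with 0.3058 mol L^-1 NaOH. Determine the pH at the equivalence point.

8.04

n(HF) = 0.1131 x 0.03474 = 0.003929 mol; V(NaOH) at equivalence = 0.003929/0.3058 = 0.01285 L.
At equivalence all the acid is converted to F-; total volume = 0.03474 + 0.01285 = 0.04759 L, so [F-] = 0.003929/0.04759 = 0.08256 M.
Kb = Kw/Ka = 1.0e-14 / 6.8 x 10^-4 = 1.47e-11.
[OH^-] = sqrt(Kb x [F-]) = sqrt(1.47e-11 x 0.08256) = 1.10e-6 M.
pOH = 5.96, so pH = 14.00 - 5.96 = 8.04.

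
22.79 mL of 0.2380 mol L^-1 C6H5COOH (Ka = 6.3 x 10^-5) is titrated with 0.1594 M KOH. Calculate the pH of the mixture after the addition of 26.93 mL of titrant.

Initial n(C6H5COOH) = 0.2380 x 0.02279 = 0.005424 mol.
n(KOH) added = 0.1594 x 0.02693 = 0.004293 mol, converting that many moles of C6H5COOH to C6H5COO-.
Remaining n(C6H5COOH) = 0.001131 mol; n(C6H5COO-) = 0.004293 mol.
By Henderson-Hasselbalch, pH = pKa + log([A^-]/[HA]) = 4.20 + log(0.004293/0.001131) = 4.20 + (+0.58) = 4.78.

4.78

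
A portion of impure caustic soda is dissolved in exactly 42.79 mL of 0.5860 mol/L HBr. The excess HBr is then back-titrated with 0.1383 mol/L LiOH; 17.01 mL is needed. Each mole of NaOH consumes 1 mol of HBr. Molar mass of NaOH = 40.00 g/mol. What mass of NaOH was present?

Total n(HBr) added = 0.5860 x 0.04279 = 0.02507 mol.
n(LiOH) used = 0.1383 x 0.01701 = 0.002352 mol, which equals the excess n(HBr).
So n(HBr) consumed by the sample = 0.02507 - 0.002352 = 0.02272 mol.
n(NaOH) = 0.02272 / 1 = 0.02272 mol.
mass = 0.02272 mol x 40.00 g/mol = 0.909 g.

0.909 g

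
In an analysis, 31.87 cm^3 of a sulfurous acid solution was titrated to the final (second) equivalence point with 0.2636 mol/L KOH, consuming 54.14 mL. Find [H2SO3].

n(KOH) = 0.2636 x 0.05414 = 0.01427 mol.
At the final (second) equivalence point, 2 mol OH^- react per mol H2SO3, so n(H2SO3) = 0.01427 / 2 = 0.007136 mol.
[H2SO3] = 0.007136 / 0.03187 L = 0.224 M.

0.224 M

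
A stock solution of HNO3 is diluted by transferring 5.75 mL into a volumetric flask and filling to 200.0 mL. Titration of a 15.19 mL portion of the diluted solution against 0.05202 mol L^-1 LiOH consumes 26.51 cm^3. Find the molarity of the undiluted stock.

n(LiOH) = 0.05202 x 0.02651 = 0.001379 mol.
n(HNO3) in the aliquot = 0.001379 mol.
[diluted HNO3] = 0.001379 / 0.01519 = 0.09079 M.
Dilution factor = 200.0/5.750 = 34.78, so [stock] = 0.09079 x 34.78 = 3.16 M.

3.16 M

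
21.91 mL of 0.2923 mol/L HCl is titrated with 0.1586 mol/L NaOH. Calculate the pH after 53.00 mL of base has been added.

n(acid) = 0.2923 x 0.02191 = 0.006404 mol; n(NaOH) added = 0.1586 x 0.05300 = 0.008406 mol.
Base is in excess by 0.008406 - 0.006404 = 0.002002 mol in a total volume of 0.07491 L.
[OH^-] = 0.002002/0.07491 = 0.02672 M, so pOH = 1.57 and pH = 14.00 - 1.57 = 12.43.

12.43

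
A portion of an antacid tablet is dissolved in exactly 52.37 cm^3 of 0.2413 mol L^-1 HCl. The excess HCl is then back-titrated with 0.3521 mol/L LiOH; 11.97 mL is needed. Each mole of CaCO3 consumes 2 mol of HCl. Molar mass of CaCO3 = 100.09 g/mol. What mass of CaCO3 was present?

Total n(HCl) added = 0.2413 x 0.05237 = 0.01264 mol.
n(LiOH) used = 0.3521 x 0.01197 = 0.004215 mol, which equals the excess n(HCl).
So n(HCl) consumed by the sample = 0.01264 - 0.004215 = 0.008422 mol.
n(CaCO3) = 0.008422 / 2 = 0.004211 mol.
mass = 0.004211 mol x 100.09 g/mol = 0.421 g.

0.421 g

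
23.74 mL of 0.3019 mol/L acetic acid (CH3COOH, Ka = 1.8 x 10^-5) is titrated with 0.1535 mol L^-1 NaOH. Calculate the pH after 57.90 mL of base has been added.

12.32

n(acid) = 0.3019 x 0.02374 = 0.007167 mol; n(NaOH) added = 0.1535 x 0.05790 = 0.008888 mol.
Base is in excess by 0.008888 - 0.007167 = 0.001721 mol in a total volume of 0.08164 L.
[OH^-] = 0.001721/0.08164 = 0.02107 M, so pOH = 1.68 and pH = 14.00 - 1.68 = 12.32.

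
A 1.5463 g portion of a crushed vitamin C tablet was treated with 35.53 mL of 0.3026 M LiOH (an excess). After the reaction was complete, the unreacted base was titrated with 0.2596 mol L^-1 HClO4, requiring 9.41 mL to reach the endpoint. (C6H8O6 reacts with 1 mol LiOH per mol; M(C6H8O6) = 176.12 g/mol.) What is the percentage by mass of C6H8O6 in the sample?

94.6%

Total n(LiOH) added = 0.3026 x 0.03553 = 0.01075 mol.
n(HClO4) used = 0.2596 x 0.009410 = 0.002443 mol, which equals the excess n(LiOH).
So n(LiOH) consumed by the sample = 0.01075 - 0.002443 = 0.008309 mol.
n(C6H8O6) = 0.008309 / 1 = 0.008309 mol.
mass C6H8O6 = 0.008309 x 176.12 = 1.463 g, so %C6H8O6 = 1.463/1.5463 x 100 = 94.6%.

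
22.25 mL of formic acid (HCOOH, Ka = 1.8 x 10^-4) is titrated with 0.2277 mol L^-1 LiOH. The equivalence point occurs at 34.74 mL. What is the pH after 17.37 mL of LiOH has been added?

3.74

17.37 mL is exactly half the equivalence volume (34.74/2), i.e. the half-equivalence point.
There, n(HA) = n(A^-), so pH = pKa = -log(1.8 x 10^-4) = 3.74.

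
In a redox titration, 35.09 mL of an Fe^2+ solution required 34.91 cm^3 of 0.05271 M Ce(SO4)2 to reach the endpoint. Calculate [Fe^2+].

n(Ce(SO4)2) = 0.05271 x 0.03491 = 0.001840 mol.
From the balanced equation, 1 mol Ce(SO4)2 reacts with 1 mol Fe^2+, so n(Fe^2+) = 0.001840 x 1/1 = 0.001840 mol.
[Fe^2+] = 0.001840 / 0.03509 L = 0.0524 M.

0.0524 M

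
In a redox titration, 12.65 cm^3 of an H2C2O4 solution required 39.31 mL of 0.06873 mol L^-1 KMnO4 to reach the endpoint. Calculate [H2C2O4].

0.534 M

n(KMnO4) = 0.06873 x 0.03931 = 0.002702 mol.
From the balanced equation, 2 mol KMnO4 reacts with 5 mol H2C2O4, so n(H2C2O4) = 0.002702 x 5/2 = 0.006754 mol.
[H2C2O4] = 0.006754 / 0.01265 L = 0.534 M.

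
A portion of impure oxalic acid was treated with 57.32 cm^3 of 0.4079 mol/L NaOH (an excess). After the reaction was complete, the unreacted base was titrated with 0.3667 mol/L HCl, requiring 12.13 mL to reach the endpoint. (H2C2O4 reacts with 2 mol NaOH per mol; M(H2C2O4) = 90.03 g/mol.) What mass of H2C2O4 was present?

0.852 g

Total n(NaOH) added = 0.4079 x 0.05732 = 0.02338 mol.
n(HCl) used = 0.3667 x 0.01213 = 0.004448 mol, which equals the excess n(NaOH).
So n(NaOH) consumed by the sample = 0.02338 - 0.004448 = 0.01893 mol.
n(H2C2O4) = 0.01893 / 2 = 0.009466 mol.
mass = 0.009466 mol x 90.03 g/mol = 0.852 g.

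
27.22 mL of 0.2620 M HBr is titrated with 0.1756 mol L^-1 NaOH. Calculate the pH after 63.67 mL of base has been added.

12.65

n(acid) = 0.2620 x 0.02722 = 0.007132 mol; n(NaOH) added = 0.1756 x 0.06367 = 0.01118 mol.
Base is in excess by 0.01118 - 0.007132 = 0.004049 mol in a total volume of 0.09089 L.
[OH^-] = 0.004049/0.09089 = 0.04455 M, so pOH = 1.35 and pH = 14.00 - 1.35 = 12.65.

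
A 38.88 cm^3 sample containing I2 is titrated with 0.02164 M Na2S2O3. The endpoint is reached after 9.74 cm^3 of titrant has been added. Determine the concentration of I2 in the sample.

0.00271 M

n(Na2S2O3) = 0.02164 x 0.009740 = 0.0002108 mol.
From the balanced equation, 2 mol Na2S2O3 reacts with 1 mol I2, so n(I2) = 0.0002108 x 1/2 = 0.0001054 mol.
[I2] = 0.0001054 / 0.03888 L = 0.00271 M.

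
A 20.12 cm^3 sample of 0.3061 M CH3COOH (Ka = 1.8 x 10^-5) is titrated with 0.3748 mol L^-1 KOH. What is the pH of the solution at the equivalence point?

8.99

n(CH3COOH) = 0.3061 x 0.02012 = 0.006159 mol; V(KOH) at equivalence = 0.006159/0.3748 = 0.01643 L.
At equivalence all the acid is converted to CH3COO-; total volume = 0.02012 + 0.01643 = 0.03655 L, so [CH3COO-] = 0.006159/0.03655 = 0.1685 M.
Kb = Kw/Ka = 1.0e-14 / 1.8 x 10^-5 = 5.56e-10.
[OH^-] = sqrt(Kb x [CH3COO-]) = sqrt(5.56e-10 x 0.1685) = 9.68e-6 M.
pOH = 5.01, so pH = 14.00 - 5.01 = 8.99.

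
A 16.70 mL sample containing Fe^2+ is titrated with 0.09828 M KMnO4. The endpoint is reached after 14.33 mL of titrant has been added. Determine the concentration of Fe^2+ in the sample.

n(KMnO4) = 0.09828 x 0.01433 = 0.001408 mol.
From the balanced equation, 1 mol KMnO4 reacts with 5 mol Fe^2+, so n(Fe^2+) = 0.001408 x 5/1 = 0.007042 mol.
[Fe^2+] = 0.007042 / 0.01670 L = 0.422 M.

0.422 M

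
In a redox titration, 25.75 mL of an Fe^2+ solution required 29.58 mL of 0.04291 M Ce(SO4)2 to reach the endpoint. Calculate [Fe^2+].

n(Ce(SO4)2) = 0.04291 x 0.02958 = 0.001269 mol.
From the balanced equation, 1 mol Ce(SO4)2 reacts with 1 mol Fe^2+, so n(Fe^2+) = 0.001269 x 1/1 = 0.001269 mol.
[Fe^2+] = 0.001269 / 0.02575 L = 0.0493 M.

0.0493 M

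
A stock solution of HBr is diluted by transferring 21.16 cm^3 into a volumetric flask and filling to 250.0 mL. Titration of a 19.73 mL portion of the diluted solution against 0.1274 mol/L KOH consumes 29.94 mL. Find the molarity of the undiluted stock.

2.28 M

n(KOH) = 0.1274 x 0.02994 = 0.003814 mol.
n(HBr) in the aliquot = 0.003814 mol.
[diluted HBr] = 0.003814 / 0.01973 = 0.1933 M.
Dilution factor = 250.0/21.16 = 11.81, so [stock] = 0.1933 x 11.81 = 2.28 M.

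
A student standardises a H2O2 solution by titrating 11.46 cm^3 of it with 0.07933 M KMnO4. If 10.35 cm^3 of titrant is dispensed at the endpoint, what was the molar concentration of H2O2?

0.179 M

n(KMnO4) = 0.07933 x 0.01035 = 0.0008211 mol.
From the balanced equation, 2 mol KMnO4 reacts with 5 mol H2O2, so n(H2O2) = 0.0008211 x 5/2 = 0.002053 mol.
[H2O2] = 0.002053 / 0.01146 L = 0.179 M.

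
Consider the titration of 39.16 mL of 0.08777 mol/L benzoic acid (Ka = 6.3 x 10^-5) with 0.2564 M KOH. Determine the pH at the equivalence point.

n(C6H5COOH) = 0.08777 x 0.03916 = 0.003437 mol; V(KOH) at equivalence = 0.003437/0.2564 = 0.01341 L.
At equivalence all the acid is converted to C6H5COO-; total volume = 0.03916 + 0.01341 = 0.05257 L, so [C6H5COO-] = 0.003437/0.05257 = 0.06539 M.
Kb = Kw/Ka = 1.0e-14 / 6.3 x 10^-5 = 1.59e-10.
[OH^-] = sqrt(Kb x [C6H5COO-]) = sqrt(1.59e-10 x 0.06539) = 3.22e-6 M.
pOH = 5.49, so pH = 14.00 - 5.49 = 8.51.

8.51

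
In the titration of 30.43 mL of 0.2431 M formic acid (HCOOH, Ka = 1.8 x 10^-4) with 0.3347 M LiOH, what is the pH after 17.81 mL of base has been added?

4.36

Initial n(HCOOH) = 0.2431 x 0.03043 = 0.007398 mol.
n(LiOH) added = 0.3347 x 0.01781 = 0.005961 mol, converting that many moles of HCOOH to HCOO-.
Remaining n(HCOOH) = 0.001437 mol; n(HCOO-) = 0.005961 mol.
By Henderson-Hasselbalch, pH = pKa + log([A^-]/[HA]) = 3.74 + log(0.005961/0.001437) = 3.74 + (+0.62) = 4.36.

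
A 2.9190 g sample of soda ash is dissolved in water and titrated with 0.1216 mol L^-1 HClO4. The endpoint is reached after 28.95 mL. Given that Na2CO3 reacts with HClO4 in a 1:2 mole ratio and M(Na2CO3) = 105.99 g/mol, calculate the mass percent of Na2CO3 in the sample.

6.39%

n(HClO4) = 0.1216 x 0.02895 = 0.003520 mol.
n(Na2CO3) = 0.003520 / 2 = 0.001760 mol.
mass of Na2CO3 = 0.001760 x 105.99 = 0.1866 g.
% purity = 0.1866 / 2.9190 x 100 = 6.39%.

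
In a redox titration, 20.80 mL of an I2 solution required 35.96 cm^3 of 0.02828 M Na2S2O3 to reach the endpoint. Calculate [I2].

0.0244 M

n(Na2S2O3) = 0.02828 x 0.03596 = 0.001017 mol.
From the balanced equation, 2 mol Na2S2O3 reacts with 1 mol I2, so n(I2) = 0.001017 x 1/2 = 0.0005085 mol.
[I2] = 0.0005085 / 0.02080 L = 0.0244 M.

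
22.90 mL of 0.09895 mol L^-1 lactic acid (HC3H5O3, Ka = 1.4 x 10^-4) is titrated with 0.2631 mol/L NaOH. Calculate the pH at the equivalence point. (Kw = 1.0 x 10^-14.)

8.36

n(HC3H5O3) = 0.09895 x 0.02290 = 0.002266 mol; V(NaOH) at equivalence = 0.002266/0.2631 = 0.008613 L.
At equivalence all the acid is converted to C3H5O3-; total volume = 0.02290 + 0.008613 = 0.03151 L, so [C3H5O3-] = 0.002266/0.03151 = 0.07191 M.
Kb = Kw/Ka = 1.0e-14 / 1.4 x 10^-4 = 7.14e-11.
[OH^-] = sqrt(Kb x [C3H5O3-]) = sqrt(7.14e-11 x 0.07191) = 2.27e-6 M.
pOH = 5.64, so pH = 14.00 - 5.64 = 8.36.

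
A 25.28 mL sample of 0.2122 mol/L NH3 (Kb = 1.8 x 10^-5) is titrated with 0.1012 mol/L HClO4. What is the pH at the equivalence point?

n(NH3) = 0.2122 x 0.02528 = 0.005364 mol; V(HClO4) at equivalence = 0.005364/0.1012 = 0.05301 L.
At equivalence the base is fully converted to NH4+; total volume = 0.07829 L, so [NH4+] = 0.005364/0.07829 = 0.06852 M.
Ka(NH4+) = Kw/Kb = 1.0e-14 / 1.8 x 10^-5 = 5.56e-10.
[H^+] = sqrt(Ka x [NH4+]) = sqrt(5.56e-10 x 0.06852) = 6.17e-6 M.
pH = -log(6.17e-6) = 5.21.

5.21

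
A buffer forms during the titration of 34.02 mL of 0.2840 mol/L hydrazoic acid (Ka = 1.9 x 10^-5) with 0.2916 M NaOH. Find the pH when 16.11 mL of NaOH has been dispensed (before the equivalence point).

Initial n(HN3) = 0.2840 x 0.03402 = 0.009662 mol.
n(NaOH) added = 0.2916 x 0.01611 = 0.004698 mol, converting that many moles of HN3 to N3-.
Remaining n(HN3) = 0.004964 mol; n(N3-) = 0.004698 mol.
By Henderson-Hasselbalch, pH = pKa + log([A^-]/[HA]) = 4.72 + log(0.004698/0.004964) = 4.72 + (-0.02) = 4.70.

4.70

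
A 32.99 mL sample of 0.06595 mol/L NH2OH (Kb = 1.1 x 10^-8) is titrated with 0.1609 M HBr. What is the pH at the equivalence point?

n(NH2OH) = 0.06595 x 0.03299 = 0.002176 mol; V(HBr) at equivalence = 0.002176/0.1609 = 0.01352 L.
At equivalence the base is fully converted to NH3OH+; total volume = 0.04651 L, so [NH3OH+] = 0.002176/0.04651 = 0.04678 M.
Ka(NH3OH+) = Kw/Kb = 1.0e-14 / 1.1 x 10^-8 = 9.09e-7.
[H^+] = sqrt(Ka x [NH3OH+]) = sqrt(9.09e-7 x 0.04678) = 0.000206 M.
pH = -log(0.000206) = 3.69.

3.69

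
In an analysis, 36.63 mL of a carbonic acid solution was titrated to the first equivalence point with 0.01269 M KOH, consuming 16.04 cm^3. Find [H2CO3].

0.00556 M

n(KOH) = 0.01269 x 0.01604 = 0.0002035 mol.
At the first equivalence point, 1 mol OH^- react per mol H2CO3, so n(H2CO3) = 0.0002035 / 1 = 0.0002035 mol.
[H2CO3] = 0.0002035 / 0.03663 L = 0.00556 M.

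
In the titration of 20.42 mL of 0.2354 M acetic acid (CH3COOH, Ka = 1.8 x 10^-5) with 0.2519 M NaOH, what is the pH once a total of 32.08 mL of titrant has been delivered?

n(acid) = 0.2354 x 0.02042 = 0.004807 mol; n(NaOH) added = 0.2519 x 0.03208 = 0.008081 mol.
Base is in excess by 0.008081 - 0.004807 = 0.003274 mol in a total volume of 0.05250 L.
[OH^-] = 0.003274/0.05250 = 0.06236 M, so pOH = 1.21 and pH = 14.00 - 1.21 = 12.79.

12.79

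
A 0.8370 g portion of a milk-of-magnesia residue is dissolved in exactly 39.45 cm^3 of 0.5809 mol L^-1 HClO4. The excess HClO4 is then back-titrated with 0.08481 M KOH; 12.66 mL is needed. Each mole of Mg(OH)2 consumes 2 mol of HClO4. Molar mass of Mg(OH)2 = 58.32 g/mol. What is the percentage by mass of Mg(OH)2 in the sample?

76.1%

Total n(HClO4) added = 0.5809 x 0.03945 = 0.02292 mol.
n(KOH) used = 0.08481 x 0.01266 = 0.001074 mol, which equals the excess n(HClO4).
So n(HClO4) consumed by the sample = 0.02292 - 0.001074 = 0.02184 mol.
n(Mg(OH)2) = 0.02184 / 2 = 0.01092 mol.
mass Mg(OH)2 = 0.01092 x 58.32 = 0.6369 g, so %Mg(OH)2 = 0.6369/0.8370 x 100 = 76.1%.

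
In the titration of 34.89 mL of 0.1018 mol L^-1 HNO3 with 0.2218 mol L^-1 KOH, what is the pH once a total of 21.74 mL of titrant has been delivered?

12.35

n(acid) = 0.1018 x 0.03489 = 0.003552 mol; n(KOH) added = 0.2218 x 0.02174 = 0.004822 mol.
Base is in excess by 0.004822 - 0.003552 = 0.001270 mol in a total volume of 0.05663 L.
[OH^-] = 0.001270/0.05663 = 0.02243 M, so pOH = 1.65 and pH = 14.00 - 1.65 = 12.35.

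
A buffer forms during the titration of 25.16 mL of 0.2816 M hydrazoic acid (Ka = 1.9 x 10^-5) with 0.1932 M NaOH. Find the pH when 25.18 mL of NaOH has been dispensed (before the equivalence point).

Initial n(HN3) = 0.2816 x 0.02516 = 0.007085 mol.
n(NaOH) added = 0.1932 x 0.02518 = 0.004865 mol, converting that many moles of HN3 to N3-.
Remaining n(HN3) = 0.002220 mol; n(N3-) = 0.004865 mol.
By Henderson-Hasselbalch, pH = pKa + log([A^-]/[HA]) = 4.72 + log(0.004865/0.002220) = 4.72 + (+0.34) = 5.06.

5.06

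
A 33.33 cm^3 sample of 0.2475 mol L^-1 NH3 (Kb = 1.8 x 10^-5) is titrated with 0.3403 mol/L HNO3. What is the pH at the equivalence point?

5.05

n(NH3) = 0.2475 x 0.03333 = 0.008249 mol; V(HNO3) at equivalence = 0.008249/0.3403 = 0.02424 L.
At equivalence the base is fully converted to NH4+; total volume = 0.05757 L, so [NH4+] = 0.008249/0.05757 = 0.1433 M.
Ka(NH4+) = Kw/Kb = 1.0e-14 / 1.8 x 10^-5 = 5.56e-10.
[H^+] = sqrt(Ka x [NH4+]) = sqrt(5.56e-10 x 0.1433) = 8.92e-6 M.
pH = -log(8.92e-6) = 5.05.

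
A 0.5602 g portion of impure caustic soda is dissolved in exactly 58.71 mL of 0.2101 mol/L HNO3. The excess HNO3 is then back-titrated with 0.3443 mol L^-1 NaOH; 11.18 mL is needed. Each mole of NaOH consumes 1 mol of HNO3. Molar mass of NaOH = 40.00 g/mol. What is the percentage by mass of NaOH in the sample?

Total n(HNO3) added = 0.2101 x 0.05871 = 0.01233 mol.
n(NaOH) used = 0.3443 x 0.01118 = 0.003849 mol, which equals the excess n(HNO3).
So n(HNO3) consumed by the sample = 0.01233 - 0.003849 = 0.008486 mol.
n(NaOH) = 0.008486 / 1 = 0.008486 mol.
mass NaOH = 0.008486 x 40.00 = 0.3394 g, so %NaOH = 0.3394/0.5602 x 100 = 60.6%.

60.6%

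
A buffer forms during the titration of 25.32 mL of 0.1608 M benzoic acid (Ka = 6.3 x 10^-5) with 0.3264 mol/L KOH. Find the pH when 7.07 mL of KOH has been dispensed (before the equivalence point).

Initial n(C6H5COOH) = 0.1608 x 0.02532 = 0.004071 mol.
n(KOH) added = 0.3264 x 0.007070 = 0.002308 mol, converting that many moles of C6H5COOH to C6H5COO-.
Remaining n(C6H5COOH) = 0.001764 mol; n(C6H5COO-) = 0.002308 mol.
By Henderson-Hasselbalch, pH = pKa + log([A^-]/[HA]) = 4.20 + log(0.002308/0.001764) = 4.20 + (+0.12) = 4.32.

4.32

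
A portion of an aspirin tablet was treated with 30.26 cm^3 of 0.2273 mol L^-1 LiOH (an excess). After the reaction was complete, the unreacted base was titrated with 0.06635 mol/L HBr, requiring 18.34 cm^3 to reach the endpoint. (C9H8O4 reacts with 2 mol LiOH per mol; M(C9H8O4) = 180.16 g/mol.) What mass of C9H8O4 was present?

Total n(LiOH) added = 0.2273 x 0.03026 = 0.006878 mol.
n(HBr) used = 0.06635 x 0.01834 = 0.001217 mol, which equals the excess n(LiOH).
So n(LiOH) consumed by the sample = 0.006878 - 0.001217 = 0.005661 mol.
n(C9H8O4) = 0.005661 / 2 = 0.002831 mol.
mass = 0.002831 mol x 180.16 g/mol = 0.510 g.

0.510 g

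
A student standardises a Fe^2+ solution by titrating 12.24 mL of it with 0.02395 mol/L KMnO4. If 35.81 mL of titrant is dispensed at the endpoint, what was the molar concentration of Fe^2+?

0.350 M

n(KMnO4) = 0.02395 x 0.03581 = 0.0008576 mol.
From the balanced equation, 1 mol KMnO4 reacts with 5 mol Fe^2+, so n(Fe^2+) = 0.0008576 x 5/1 = 0.004288 mol.
[Fe^2+] = 0.004288 / 0.01224 L = 0.350 M.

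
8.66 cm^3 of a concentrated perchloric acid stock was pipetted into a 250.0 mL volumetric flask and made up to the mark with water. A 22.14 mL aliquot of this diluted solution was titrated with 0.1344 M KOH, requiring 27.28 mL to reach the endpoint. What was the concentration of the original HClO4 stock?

4.78 M

n(KOH) = 0.1344 x 0.02728 = 0.003666 mol.
n(HClO4) in the aliquot = 0.003666 mol.
[diluted HClO4] = 0.003666 / 0.02214 = 0.1656 M.
Dilution factor = 250.0/8.660 = 28.87, so [stock] = 0.1656 x 28.87 = 4.78 M.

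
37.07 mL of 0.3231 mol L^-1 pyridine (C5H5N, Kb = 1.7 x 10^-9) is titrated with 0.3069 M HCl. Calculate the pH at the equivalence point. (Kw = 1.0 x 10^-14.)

3.02

n(C5H5N) = 0.3231 x 0.03707 = 0.01198 mol; V(HCl) at equivalence = 0.01198/0.3069 = 0.03903 L.
At equivalence the base is fully converted to C5H5NH+; total volume = 0.07610 L, so [C5H5NH+] = 0.01198/0.07610 = 0.1574 M.
Ka(C5H5NH+) = Kw/Kb = 1.0e-14 / 1.7 x 10^-9 = 5.88e-6.
[H^+] = sqrt(Ka x [C5H5NH+]) = sqrt(5.88e-6 x 0.1574) = 0.000962 M.
pH = -log(0.000962) = 3.02.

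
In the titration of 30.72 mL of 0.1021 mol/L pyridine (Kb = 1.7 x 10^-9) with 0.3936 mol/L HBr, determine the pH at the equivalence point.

n(C5H5N) = 0.1021 x 0.03072 = 0.003137 mol; V(HBr) at equivalence = 0.003137/0.3936 = 0.007969 L.
At equivalence the base is fully converted to C5H5NH+; total volume = 0.03869 L, so [C5H5NH+] = 0.003137/0.03869 = 0.08107 M.
Ka(C5H5NH+) = Kw/Kb = 1.0e-14 / 1.7 x 10^-9 = 5.88e-6.
[H^+] = sqrt(Ka x [C5H5NH+]) = sqrt(5.88e-6 x 0.08107) = 0.000691 M.
pH = -log(0.000691) = 3.16.

3.16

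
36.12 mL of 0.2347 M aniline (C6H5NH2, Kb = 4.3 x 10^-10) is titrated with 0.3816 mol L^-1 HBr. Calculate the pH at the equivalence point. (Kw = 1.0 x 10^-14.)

2.74

n(C6H5NH2) = 0.2347 x 0.03612 = 0.008477 mol; V(HBr) at equivalence = 0.008477/0.3816 = 0.02222 L.
At equivalence the base is fully converted to C6H5NH3+; total volume = 0.05834 L, so [C6H5NH3+] = 0.008477/0.05834 = 0.1453 M.
Ka(C6H5NH3+) = Kw/Kb = 1.0e-14 / 4.3 x 10^-10 = 2.33e-5.
[H^+] = sqrt(Ka x [C6H5NH3+]) = sqrt(2.33e-5 x 0.1453) = 0.00184 M.
pH = -log(0.00184) = 2.74.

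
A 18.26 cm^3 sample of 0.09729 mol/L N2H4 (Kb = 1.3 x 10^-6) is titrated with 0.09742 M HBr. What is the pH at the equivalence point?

n(N2H4) = 0.09729 x 0.01826 = 0.001777 mol; V(HBr) at equivalence = 0.001777/0.09742 = 0.01824 L.
At equivalence the base is fully converted to N2H5+; total volume = 0.03650 L, so [N2H5+] = 0.001777/0.03650 = 0.04868 M.
Ka(N2H5+) = Kw/Kb = 1.0e-14 / 1.3 x 10^-6 = 7.69e-9.
[H^+] = sqrt(Ka x [N2H5+]) = sqrt(7.69e-9 x 0.04868) = 1.94e-5 M.
pH = -log(1.94e-5) = 4.71.

4.71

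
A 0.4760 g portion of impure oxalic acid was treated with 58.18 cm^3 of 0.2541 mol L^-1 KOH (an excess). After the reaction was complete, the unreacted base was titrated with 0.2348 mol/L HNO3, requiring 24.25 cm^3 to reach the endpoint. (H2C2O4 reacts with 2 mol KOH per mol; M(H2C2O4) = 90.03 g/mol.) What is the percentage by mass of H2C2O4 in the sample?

Total n(KOH) added = 0.2541 x 0.05818 = 0.01478 mol.
n(HNO3) used = 0.2348 x 0.02425 = 0.005694 mol, which equals the excess n(KOH).
So n(KOH) consumed by the sample = 0.01478 - 0.005694 = 0.009090 mol.
n(H2C2O4) = 0.009090 / 2 = 0.004545 mol.
mass H2C2O4 = 0.004545 x 90.03 = 0.4092 g, so %H2C2O4 = 0.4092/0.4760 x 100 = 86.0%.

86.0%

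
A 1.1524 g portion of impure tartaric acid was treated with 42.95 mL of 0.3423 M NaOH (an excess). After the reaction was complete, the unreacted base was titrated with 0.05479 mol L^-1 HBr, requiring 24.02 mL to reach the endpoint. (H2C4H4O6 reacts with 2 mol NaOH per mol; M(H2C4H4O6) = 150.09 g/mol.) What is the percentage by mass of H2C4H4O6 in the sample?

87.2%

Total n(NaOH) added = 0.3423 x 0.04295 = 0.01470 mol.
n(HBr) used = 0.05479 x 0.02402 = 0.001316 mol, which equals the excess n(NaOH).
So n(NaOH) consumed by the sample = 0.01470 - 0.001316 = 0.01339 mol.
n(H2C4H4O6) = 0.01339 / 2 = 0.006693 mol.
mass H2C4H4O6 = 0.006693 x 150.09 = 1.005 g, so %H2C4H4O6 = 1.005/1.1524 x 100 = 87.2%.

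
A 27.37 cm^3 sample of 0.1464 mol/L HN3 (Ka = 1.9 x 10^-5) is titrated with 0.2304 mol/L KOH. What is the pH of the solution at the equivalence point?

8.84

n(HN3) = 0.1464 x 0.02737 = 0.004007 mol; V(KOH) at equivalence = 0.004007/0.2304 = 0.01739 L.
At equivalence all the acid is converted to N3-; total volume = 0.02737 + 0.01739 = 0.04476 L, so [N3-] = 0.004007/0.04476 = 0.08952 M.
Kb = Kw/Ka = 1.0e-14 / 1.9 x 10^-5 = 5.26e-10.
[OH^-] = sqrt(Kb x [N3-]) = sqrt(5.26e-10 x 0.08952) = 6.86e-6 M.
pOH = 5.16, so pH = 14.00 - 5.16 = 8.84.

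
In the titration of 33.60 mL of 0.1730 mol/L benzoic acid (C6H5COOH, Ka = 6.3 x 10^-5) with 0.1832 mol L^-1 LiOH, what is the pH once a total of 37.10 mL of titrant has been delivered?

12.14

n(acid) = 0.1730 x 0.03360 = 0.005813 mol; n(LiOH) added = 0.1832 x 0.03710 = 0.006797 mol.
Base is in excess by 0.006797 - 0.005813 = 0.0009839 mol in a total volume of 0.07070 L.
[OH^-] = 0.0009839/0.07070 = 0.01392 M, so pOH = 1.86 and pH = 14.00 - 1.86 = 12.14.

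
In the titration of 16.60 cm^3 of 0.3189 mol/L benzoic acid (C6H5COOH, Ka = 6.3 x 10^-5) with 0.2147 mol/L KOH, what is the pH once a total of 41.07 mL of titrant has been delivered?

n(acid) = 0.3189 x 0.01660 = 0.005294 mol; n(KOH) added = 0.2147 x 0.04107 = 0.008818 mol.
Base is in excess by 0.008818 - 0.005294 = 0.003524 mol in a total volume of 0.05767 L.
[OH^-] = 0.003524/0.05767 = 0.06111 M, so pOH = 1.21 and pH = 14.00 - 1.21 = 12.79.

12.79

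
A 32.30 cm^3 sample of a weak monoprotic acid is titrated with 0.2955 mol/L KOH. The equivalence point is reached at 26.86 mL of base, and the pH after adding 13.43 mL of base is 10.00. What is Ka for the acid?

13.43 mL is half of the equivalence volume, so this is the half-equivalence point where [HA] = [A^-].
At half-equivalence pH = pKa, so pKa = 10.00.
Ka = 10^(-10.00) = 1.0 x 10^-10.

1.0 x 10^-10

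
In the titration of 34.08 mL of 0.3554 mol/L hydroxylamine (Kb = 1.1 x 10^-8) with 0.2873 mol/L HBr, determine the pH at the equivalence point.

n(NH2OH) = 0.3554 x 0.03408 = 0.01211 mol; V(HBr) at equivalence = 0.01211/0.2873 = 0.04216 L.
At equivalence the base is fully converted to NH3OH+; total volume = 0.07624 L, so [NH3OH+] = 0.01211/0.07624 = 0.1589 M.
Ka(NH3OH+) = Kw/Kb = 1.0e-14 / 1.1 x 10^-8 = 9.09e-7.
[H^+] = sqrt(Ka x [NH3OH+]) = sqrt(9.09e-7 x 0.1589) = 0.000380 M.
pH = -log(0.000380) = 3.42.

3.42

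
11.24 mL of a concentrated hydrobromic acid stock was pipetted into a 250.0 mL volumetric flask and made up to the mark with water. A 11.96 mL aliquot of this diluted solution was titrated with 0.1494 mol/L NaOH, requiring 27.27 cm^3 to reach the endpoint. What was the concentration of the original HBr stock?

n(NaOH) = 0.1494 x 0.02727 = 0.004074 mol.
n(HBr) in the aliquot = 0.004074 mol.
[diluted HBr] = 0.004074 / 0.01196 = 0.3406 M.
Dilution factor = 250.0/11.24 = 22.24, so [stock] = 0.3406 x 22.24 = 7.58 M.

7.58 M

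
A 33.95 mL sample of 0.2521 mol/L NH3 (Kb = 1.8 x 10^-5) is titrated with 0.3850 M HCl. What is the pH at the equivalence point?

n(NH3) = 0.2521 x 0.03395 = 0.008559 mol; V(HCl) at equivalence = 0.008559/0.3850 = 0.02223 L.
At equivalence the base is fully converted to NH4+; total volume = 0.05618 L, so [NH4+] = 0.008559/0.05618 = 0.1523 M.
Ka(NH4+) = Kw/Kb = 1.0e-14 / 1.8 x 10^-5 = 5.56e-10.
[H^+] = sqrt(Ka x [NH4+]) = sqrt(5.56e-10 x 0.1523) = 9.20e-6 M.
pH = -log(9.20e-6) = 5.04.

5.04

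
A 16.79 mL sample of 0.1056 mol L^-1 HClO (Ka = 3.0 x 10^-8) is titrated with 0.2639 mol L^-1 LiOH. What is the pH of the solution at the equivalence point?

10.20

n(HClO) = 0.1056 x 0.01679 = 0.001773 mol; V(LiOH) at equivalence = 0.001773/0.2639 = 0.006719 L.
At equivalence all the acid is converted to ClO-; total volume = 0.01679 + 0.006719 = 0.02351 L, so [ClO-] = 0.001773/0.02351 = 0.07542 M.
Kb = Kw/Ka = 1.0e-14 / 3.0 x 10^-8 = 3.33e-7.
[OH^-] = sqrt(Kb x [ClO-]) = sqrt(3.33e-7 x 0.07542) = 0.000159 M.
pOH = 3.80, so pH = 14.00 - 3.80 = 10.20.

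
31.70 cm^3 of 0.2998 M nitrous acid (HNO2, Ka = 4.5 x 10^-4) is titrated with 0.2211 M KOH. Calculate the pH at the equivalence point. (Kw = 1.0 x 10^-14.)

8.23

n(HNO2) = 0.2998 x 0.03170 = 0.009504 mol; V(KOH) at equivalence = 0.009504/0.2211 = 0.04298 L.
At equivalence all the acid is converted to NO2-; total volume = 0.03170 + 0.04298 = 0.07468 L, so [NO2-] = 0.009504/0.07468 = 0.1273 M.
Kb = Kw/Ka = 1.0e-14 / 4.5 x 10^-4 = 2.22e-11.
[OH^-] = sqrt(Kb x [NO2-]) = sqrt(2.22e-11 x 0.1273) = 1.68e-6 M.
pOH = 5.77, so pH = 14.00 - 5.77 = 8.23.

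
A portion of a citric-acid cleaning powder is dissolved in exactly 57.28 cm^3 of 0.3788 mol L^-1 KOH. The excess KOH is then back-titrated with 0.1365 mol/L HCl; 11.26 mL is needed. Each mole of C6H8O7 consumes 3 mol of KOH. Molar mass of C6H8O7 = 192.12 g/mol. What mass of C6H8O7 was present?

Total n(KOH) added = 0.3788 x 0.05728 = 0.02170 mol.
n(HCl) used = 0.1365 x 0.01126 = 0.001537 mol, which equals the excess n(KOH).
So n(KOH) consumed by the sample = 0.02170 - 0.001537 = 0.02016 mol.
n(C6H8O7) = 0.02016 / 3 = 0.006720 mol.
mass = 0.006720 mol x 192.12 g/mol = 1.29 g.

1.29 g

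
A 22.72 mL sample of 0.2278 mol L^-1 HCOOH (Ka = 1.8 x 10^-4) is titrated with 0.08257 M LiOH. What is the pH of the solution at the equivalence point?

n(HCOOH) = 0.2278 x 0.02272 = 0.005176 mol; V(LiOH) at equivalence = 0.005176/0.08257 = 0.06268 L.
At equivalence all the acid is converted to HCOO-; total volume = 0.02272 + 0.06268 = 0.08540 L, so [HCOO-] = 0.005176/0.08540 = 0.06060 M.
Kb = Kw/Ka = 1.0e-14 / 1.8 x 10^-4 = 5.56e-11.
[OH^-] = sqrt(Kb x [HCOO-]) = sqrt(5.56e-11 x 0.06060) = 1.83e-6 M.
pOH = 5.74, so pH = 14.00 - 5.74 = 8.26.

8.26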